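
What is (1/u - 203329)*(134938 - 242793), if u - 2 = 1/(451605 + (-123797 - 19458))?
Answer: 13524250073186545/616701 ≈ 2.1930e+10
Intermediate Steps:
u = 616701/308350 (u = 2 + 1/(451605 + (-123797 - 19458)) = 2 + 1/(451605 - 143255) = 2 + 1/308350 = 616701/308350 ≈ 2.0000)
(1/u - 203329)*(134938 - 242793) = (1/(616701/308350) - 203329)*(134938 - 242793) = (308350/616701 - 203329)*(-107855) = -125392889279/616701*(-107855) = 13524250073186545/616701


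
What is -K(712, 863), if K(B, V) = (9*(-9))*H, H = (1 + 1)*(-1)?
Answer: -162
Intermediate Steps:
H = -2 (H = 2*(-1) = -2)
K(B, V) = 162 (K(B, V) = (9*(-9))*(-2) = -81*(-2) = 162)
-K(712, 863) = -1*162 = -162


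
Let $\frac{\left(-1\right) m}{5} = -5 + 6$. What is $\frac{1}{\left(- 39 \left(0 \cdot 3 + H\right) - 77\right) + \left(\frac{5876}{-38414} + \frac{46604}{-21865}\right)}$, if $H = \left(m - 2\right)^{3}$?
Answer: $\frac{419961055}{5584522669102} \approx 7.5201 \cdot 10^{-5}$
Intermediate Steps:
$m = -5$ ($m = - 5 \left(-5 + 6\right) = \left(-5\right) 1 = -5$)
$H = -343$ ($H = \left(-5 - 2\right)^{3} = \left(-7\right)^{3} = -343$)
$\frac{1}{\left(- 39 \left(0 \cdot 3 + H\right) - 77\right) + \left(\frac{5876}{-38414} + \frac{46604}{-21865}\right)} = \frac{1}{\left(- 39 \left(0 \cdot 3 - 343\right) - 77\right) + \left(\frac{5876}{-38414} + \frac{46604}{-21865}\right)} = \frac{1}{\left(- 39 \left(0 - 343\right) - 77\right) + \left(5876 \left(- \frac{1}{38414}\right) + 46604 \left(- \frac{1}{21865}\right)\right)} = \frac{1}{\left(\left(-39\right) \left(-343\right) - 77\right) - \frac{959362398}{419961055}} = \frac{1}{\left(13377 - 77\right) - \frac{959362398}{419961055}} = \frac{1}{13300 - \frac{959362398}{419961055}} = \frac{1}{\frac{5584522669102}{419961055}} = \frac{419961055}{5584522669102}$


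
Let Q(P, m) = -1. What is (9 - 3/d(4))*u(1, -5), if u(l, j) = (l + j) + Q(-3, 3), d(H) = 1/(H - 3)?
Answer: -30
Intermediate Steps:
d(H) = 1/(-3 + H)
u(l, j) = -1 + j + l (u(l, j) = (l + j) - 1 = (j + l) - 1 = -1 + j + l)
(9 - 3/d(4))*u(1, -5) = (9 - 3/(1/(-3 + 4)))*(-1 - 5 + 1) = (9 - 3/(1/1))*(-5) = (9 - 3/1)*(-5) = (9 - 3*1)*(-5) = (9 - 3)*(-5) = 6*(-5) = -30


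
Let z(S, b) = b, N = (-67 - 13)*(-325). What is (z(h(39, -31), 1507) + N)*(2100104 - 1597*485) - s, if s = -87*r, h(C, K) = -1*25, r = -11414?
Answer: 36461158395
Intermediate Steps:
h(C, K) = -25
N = 26000 (N = -80*(-325) = 26000)
s = 993018 (s = -87*(-11414) = 993018)
(z(h(39, -31), 1507) + N)*(2100104 - 1597*485) - s = (1507 + 26000)*(2100104 - 1597*485) - 1*993018 = 27507*(2100104 - 774545) - 993018 = 27507*1325559 - 993018 = 36462151413 - 993018 = 36461158395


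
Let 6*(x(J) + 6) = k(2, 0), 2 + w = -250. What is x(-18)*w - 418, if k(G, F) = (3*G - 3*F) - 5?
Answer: 1052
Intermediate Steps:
k(G, F) = -5 - 3*F + 3*G (k(G, F) = (-3*F + 3*G) - 5 = -5 - 3*F + 3*G)
w = -252 (w = -2 - 250 = -252)
x(J) = -35/6 (x(J) = -6 + (-5 - 3*0 + 3*2)/6 = -6 + (-5 + 0 + 6)/6 = -6 + (1/6)*1 = -6 + 1/6 = -35/6)
x(-18)*w - 418 = -35/6*(-252) - 418 = 1470 - 418 = 1052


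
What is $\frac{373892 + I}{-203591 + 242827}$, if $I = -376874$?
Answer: $- \frac{1491}{19618} \approx -0.076002$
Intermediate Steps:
$\frac{373892 + I}{-203591 + 242827} = \frac{373892 - 376874}{-203591 + 242827} = - \frac{2982}{39236} = \left(-2982\right) \frac{1}{39236} = - \frac{1491}{19618}$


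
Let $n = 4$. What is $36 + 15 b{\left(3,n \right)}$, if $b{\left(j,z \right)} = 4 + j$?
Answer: $141$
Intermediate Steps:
$36 + 15 b{\left(3,n \right)} = 36 + 15 \left(4 + 3\right) = 36 + 15 \cdot 7 = 36 + 105 = 141$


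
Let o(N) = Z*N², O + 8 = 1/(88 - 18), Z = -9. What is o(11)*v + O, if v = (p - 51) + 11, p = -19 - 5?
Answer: 4878161/70 ≈ 69688.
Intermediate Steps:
O = -559/70 (O = -8 + 1/(88 - 18) = -8 + 1/70 = -559/70 ≈ -7.9857)
p = -24
v = -64 (v = (-24 - 51) + 11 = -75 + 11 = -64)
o(N) = -9*N²
o(11)*v + O = -9*11²*(-64) - 559/70 = -9*121*(-64) - 559/70 = -1089*(-64) - 559/70 = 69696 - 559/70 = 4878161/70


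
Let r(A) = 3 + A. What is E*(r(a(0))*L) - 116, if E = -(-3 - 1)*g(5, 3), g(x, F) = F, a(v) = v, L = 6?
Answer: 100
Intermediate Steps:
E = 12 (E = -(-3 - 1)*3 = -(-4)*3 = -1*(-12) = 12)
E*(r(a(0))*L) - 116 = 12*((3 + 0)*6) - 116 = 12*(3*6) - 116 = 12*18 - 116 = 216 - 116 = 100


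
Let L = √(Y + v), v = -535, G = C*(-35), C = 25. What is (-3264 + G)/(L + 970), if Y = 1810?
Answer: -802966/187925 + 4139*√51/187925 ≈ -4.1155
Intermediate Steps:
G = -875 (G = 25*(-35) = -875)
L = 5*√51 (L = √(1810 - 535) = √1275 = 5*√51 ≈ 35.707)
(-3264 + G)/(L + 970) = (-3264 - 875)/(5*√51 + 970) = -4139/(970 + 5*√51)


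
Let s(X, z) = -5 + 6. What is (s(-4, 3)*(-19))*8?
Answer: -152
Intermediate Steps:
s(X, z) = 1
(s(-4, 3)*(-19))*8 = (1*(-19))*8 = -19*8 = -152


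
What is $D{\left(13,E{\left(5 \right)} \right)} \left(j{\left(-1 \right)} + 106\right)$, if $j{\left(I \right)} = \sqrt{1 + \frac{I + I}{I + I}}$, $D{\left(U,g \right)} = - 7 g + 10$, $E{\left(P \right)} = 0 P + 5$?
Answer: $-2650 - 25 \sqrt{2} \approx -2685.4$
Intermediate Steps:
$E{\left(P \right)} = 5$ ($E{\left(P \right)} = 0 + 5 = 5$)
$D{\left(U,g \right)} = 10 - 7 g$
$j{\left(I \right)} = \sqrt{2}$ ($j{\left(I \right)} = \sqrt{1 + \frac{2 I}{2 I}} = \sqrt{1 + 2 I \frac{1}{2 I}} = \sqrt{1 + 1} = \sqrt{2}$)
$D{\left(13,E{\left(5 \right)} \right)} \left(j{\left(-1 \right)} + 106\right) = \left(10 - 35\right) \left(\sqrt{2} + 106\right) = \left(10 - 35\right) \left(106 + \sqrt{2}\right) = - 25 \left(106 + \sqrt{2}\right) = -2650 - 25 \sqrt{2}$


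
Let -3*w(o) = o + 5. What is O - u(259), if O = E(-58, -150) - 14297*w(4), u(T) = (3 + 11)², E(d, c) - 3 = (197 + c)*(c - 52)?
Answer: 33204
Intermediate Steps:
w(o) = -5/3 - o/3 (w(o) = -(o + 5)/3 = -(5 + o)/3 = -5/3 - o/3)
E(d, c) = 3 + (-52 + c)*(197 + c) (E(d, c) = 3 + (197 + c)*(c - 52) = 3 + (197 + c)*(-52 + c) = 3 + (-52 + c)*(197 + c))
u(T) = 196 (u(T) = 14² = 196)
O = 33400 (O = (-10241 + (-150)² + 145*(-150)) - 14297*(-5/3 - ⅓*4) = (-10241 + 22500 - 21750) - 14297*(-5/3 - 4/3) = -9491 - 14297*(-3) = -9491 + 42891 = 33400)
O - u(259) = 33400 - 1*196 = 33400 - 196 = 33204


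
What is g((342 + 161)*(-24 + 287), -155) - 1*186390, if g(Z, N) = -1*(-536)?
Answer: -185854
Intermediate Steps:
g(Z, N) = 536
g((342 + 161)*(-24 + 287), -155) - 1*186390 = 536 - 1*186390 = 536 - 186390 = -185854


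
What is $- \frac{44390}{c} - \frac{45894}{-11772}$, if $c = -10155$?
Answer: $\frac{10984585}{1328274} \approx 8.2698$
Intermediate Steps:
$- \frac{44390}{c} - \frac{45894}{-11772} = - \frac{44390}{-10155} - \frac{45894}{-11772} = \left(-44390\right) \left(- \frac{1}{10155}\right) - - \frac{7649}{1962} = \frac{8878}{2031} + \frac{7649}{1962} = \frac{10984585}{1328274}$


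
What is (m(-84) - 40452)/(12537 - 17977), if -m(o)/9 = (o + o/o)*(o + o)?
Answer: 41487/1360 ≈ 30.505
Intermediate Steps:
m(o) = -18*o*(1 + o) (m(o) = -9*(o + o/o)*(o + o) = -9*(o + 1)*2*o = -9*(1 + o)*2*o = -18*o*(1 + o))
(m(-84) - 40452)/(12537 - 17977) = (-18*(-84)*(1 - 84) - 40452)/(12537 - 17977) = (-18*(-84)*(-83) - 40452)/(-5440) = (-125496 - 40452)*(-1/5440) = -165948*(-1/5440) = 41487/1360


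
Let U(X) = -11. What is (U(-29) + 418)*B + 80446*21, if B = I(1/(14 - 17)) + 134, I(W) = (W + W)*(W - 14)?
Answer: 15730138/9 ≈ 1.7478e+6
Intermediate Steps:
I(W) = 2*W*(-14 + W) (I(W) = (2*W)*(-14 + W) = 2*W*(-14 + W))
B = 1292/9 (B = 2*(-14 + 1/(14 - 17))/(14 - 17) + 134 = 2*(-14 + 1/(-3))/(-3) + 134 = 2*(-1/3)*(-14 - 1/3) + 134 = 2*(-1/3)*(-43/3) + 134 = 86/9 + 134 = 1292/9 ≈ 143.56)
(U(-29) + 418)*B + 80446*21 = (-11 + 418)*(1292/9) + 80446*21 = 407*(1292/9) + 1689366 = 525844/9 + 1689366 = 15730138/9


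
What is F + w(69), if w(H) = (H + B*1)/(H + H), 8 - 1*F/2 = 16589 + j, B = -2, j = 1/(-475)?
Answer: -2173736999/65550 ≈ -33162.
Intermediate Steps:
j = -1/475 ≈ -0.0021053
F = -15751948/475 (F = 16 - 2*(16589 - 1/475) = 16 - 2*7879774/475 = 16 - 15759548/475 = -15751948/475 ≈ -33162.)
w(H) = (-2 + H)/(2*H) (w(H) = (H - 2*1)/(H + H) = (H - 2)/((2*H)) = (-2 + H)*(1/(2*H)) = (-2 + H)/(2*H))
F + w(69) = -15751948/475 + (½)*(-2 + 69)/69 = -15751948/475 + (½)*(1/69)*67 = -15751948/475 + 67/138 = -2173736999/65550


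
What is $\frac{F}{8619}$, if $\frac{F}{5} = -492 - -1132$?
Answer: $\frac{3200}{8619} \approx 0.37127$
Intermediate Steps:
$F = 3200$ ($F = 5 \left(-492 - -1132\right) = 5 \left(-492 + 1132\right) = 5 \cdot 640 = 3200$)
$\frac{F}{8619} = \frac{3200}{8619}$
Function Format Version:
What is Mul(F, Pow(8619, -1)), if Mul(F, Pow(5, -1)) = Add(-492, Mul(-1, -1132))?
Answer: Rational(3200, 8619) ≈ 0.37127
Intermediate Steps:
F = 3200 (F = Mul(5, Add(-492, Mul(-1, -1132))) = Mul(5, Add(-492, 1132)) = Mul(5, 640) = 3200)
Mul(F, Pow(8619, -1)) = Mul(3200, Pow(8619, -1)) = Mul(3200, Rational(1, 8619)) = Rational(3200, 8619)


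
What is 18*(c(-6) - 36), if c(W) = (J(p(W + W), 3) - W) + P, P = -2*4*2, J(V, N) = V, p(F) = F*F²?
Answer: -31932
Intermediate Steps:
p(F) = F³
P = -16 (P = -8*2 = -16)
c(W) = -16 - W + 8*W³ (c(W) = ((W + W)³ - W) - 16 = ((2*W)³ - W) - 16 = (8*W³ - W) - 16 = (-W + 8*W³) - 16 = -16 - W + 8*W³)
18*(c(-6) - 36) = 18*((-16 - 1*(-6) + 8*(-6)³) - 36) = 18*((-16 + 6 + 8*(-216)) - 36) = 18*((-16 + 6 - 1728) - 36) = 18*(-1738 - 36) = 18*(-1774) = -31932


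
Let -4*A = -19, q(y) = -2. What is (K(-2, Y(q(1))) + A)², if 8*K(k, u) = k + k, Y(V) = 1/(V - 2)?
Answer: 289/16 ≈ 18.063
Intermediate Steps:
A = 19/4 (A = -¼*(-19) = 19/4 ≈ 4.7500)
Y(V) = 1/(-2 + V)
K(k, u) = k/4 (K(k, u) = (k + k)/8 = (2*k)/8 = k/4)
(K(-2, Y(q(1))) + A)² = ((¼)*(-2) + 19/4)² = (-½ + 19/4)² = (17/4)² = 289/16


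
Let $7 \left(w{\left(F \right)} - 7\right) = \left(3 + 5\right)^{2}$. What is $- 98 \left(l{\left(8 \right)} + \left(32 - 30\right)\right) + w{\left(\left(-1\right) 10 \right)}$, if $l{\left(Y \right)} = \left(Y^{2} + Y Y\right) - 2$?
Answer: $- \frac{87695}{7} \approx -12528.0$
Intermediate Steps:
$l{\left(Y \right)} = -2 + 2 Y^{2}$ ($l{\left(Y \right)} = \left(Y^{2} + Y^{2}\right) - 2 = 2 Y^{2} - 2 = -2 + 2 Y^{2}$)
$w{\left(F \right)} = \frac{113}{7}$ ($w{\left(F \right)} = 7 + \frac{\left(3 + 5\right)^{2}}{7} = 7 + \frac{8^{2}}{7} = 7 + \frac{1}{7} \cdot 64 = 7 + \frac{64}{7} = \frac{113}{7}$)
$- 98 \left(l{\left(8 \right)} + \left(32 - 30\right)\right) + w{\left(\left(-1\right) 10 \right)} = - 98 \left(\left(-2 + 2 \cdot 8^{2}\right) + \left(32 - 30\right)\right) + \frac{113}{7} = - 98 \left(\left(-2 + 2 \cdot 64\right) + 2\right) + \frac{113}{7} = - 98 \left(\left(-2 + 128\right) + 2\right) + \frac{113}{7} = - 98 \left(126 + 2\right) + \frac{113}{7} = \left(-98\right) 128 + \frac{113}{7} = -12544 + \frac{113}{7} = - \frac{87695}{7}$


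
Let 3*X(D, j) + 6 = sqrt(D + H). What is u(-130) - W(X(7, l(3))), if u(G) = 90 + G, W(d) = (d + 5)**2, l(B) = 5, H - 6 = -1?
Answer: -151/3 - 4*sqrt(3) ≈ -57.262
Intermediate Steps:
H = 5 (H = 6 - 1 = 5)
X(D, j) = -2 + sqrt(5 + D)/3 (X(D, j) = -2 + sqrt(D + 5)/3 = -2 + sqrt(5 + D)/3)
W(d) = (5 + d)**2
u(-130) - W(X(7, l(3))) = (90 - 130) - (5 + (-2 + sqrt(5 + 7)/3))**2 = -40 - (5 + (-2 + sqrt(12)/3))**2 = -40 - (5 + (-2 + (2*sqrt(3))/3))**2 = -40 - (5 + (-2 + 2*sqrt(3)/3))**2 = -40 - (3 + 2*sqrt(3)/3)**2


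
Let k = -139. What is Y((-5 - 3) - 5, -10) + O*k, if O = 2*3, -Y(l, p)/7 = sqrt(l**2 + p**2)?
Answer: -834 - 7*sqrt(269) ≈ -948.81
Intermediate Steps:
Y(l, p) = -7*sqrt(l**2 + p**2)
O = 6
Y((-5 - 3) - 5, -10) + O*k = -7*sqrt(((-5 - 3) - 5)**2 + (-10)**2) + 6*(-139) = -7*sqrt((-8 - 5)**2 + 100) - 834 = -7*sqrt((-13)**2 + 100) - 834 = -7*sqrt(169 + 100) - 834 = -7*sqrt(269) - 834 = -834 - 7*sqrt(269)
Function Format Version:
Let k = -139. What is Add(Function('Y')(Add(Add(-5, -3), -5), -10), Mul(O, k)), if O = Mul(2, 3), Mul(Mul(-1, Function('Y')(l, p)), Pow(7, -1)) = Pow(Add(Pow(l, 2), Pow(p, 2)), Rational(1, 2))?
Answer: Add(-834, Mul(-7, Pow(269, Rational(1, 2)))) ≈ -948.81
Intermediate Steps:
Function('Y')(l, p) = Mul(-7, Pow(Add(Pow(l, 2), Pow(p, 2)), Rational(1, 2)))
O = 6
Add(Function('Y')(Add(Add(-5, -3), -5), -10), Mul(O, k)) = Add(Mul(-7, Pow(Add(Pow(Add(Add(-5, -3), -5), 2), Pow(-10, 2)), Rational(1, 2))), Mul(6, -139)) = Add(Mul(-7, Pow(Add(Pow(Add(-8, -5), 2), 100), Rational(1, 2))), -834) = Add(Mul(-7, Pow(Add(Pow(-13, 2), 100), Rational(1, 2))), -834) = Add(Mul(-7, Pow(Add(169, 100), Rational(1, 2))), -834) = Add(Mul(-7, Pow(269, Rational(1, 2))), -834) = Add(-834, Mul(-7, Pow(269, Rational(1, 2))))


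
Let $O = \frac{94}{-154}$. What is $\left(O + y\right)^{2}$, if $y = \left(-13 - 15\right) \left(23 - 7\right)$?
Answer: $\frac{1193218849}{5929} \approx 2.0125 \cdot 10^{5}$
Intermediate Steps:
$O = - \frac{47}{77}$ ($O = 94 \left(- \frac{1}{154}\right) = - \frac{47}{77} \approx -0.61039$)
$y = -448$ ($y = \left(-28\right) 16 = -448$)
$\left(O + y\right)^{2} = \left(- \frac{47}{77} - 448\right)^{2} = \left(- \frac{34543}{77}\right)^{2} = \frac{1193218849}{5929}$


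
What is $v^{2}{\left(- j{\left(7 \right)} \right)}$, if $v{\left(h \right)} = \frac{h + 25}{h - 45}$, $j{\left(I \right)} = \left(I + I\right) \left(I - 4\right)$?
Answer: $\frac{289}{7569} \approx 0.038182$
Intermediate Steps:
$j{\left(I \right)} = 2 I \left(-4 + I\right)$
$v{\left(h \right)} = \frac{25 + h}{-45 + h}$
$v^{2}{\left(- j{\left(7 \right)} \right)} = \left(\frac{25 - 2 \cdot 7 \left(-4 + 7\right)}{-45 - 2 \cdot 7 \left(-4 + 7\right)}\right)^{2} = \left(\frac{25 - 2 \cdot 7 \cdot 3}{-45 - 2 \cdot 7 \cdot 3}\right)^{2} = \left(\frac{25 - 42}{-45 - 42}\right)^{2} = \left(\frac{1}{-87} \left(-17\right)\right)^{2} = \left(\left(- \frac{1}{87}\right) \left(-17\right)\right)^{2} = \left(\frac{17}{87}\right)^{2} = \frac{289}{7569}$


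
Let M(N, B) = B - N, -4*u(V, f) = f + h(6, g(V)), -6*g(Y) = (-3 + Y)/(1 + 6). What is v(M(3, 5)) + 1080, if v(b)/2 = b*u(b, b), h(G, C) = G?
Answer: 1072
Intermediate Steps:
g(Y) = 1/14 - Y/42 (g(Y) = -(-3 + Y)/(6*(1 + 6)) = -(-3 + Y)/(6*7) = -(-3/7 + Y/7)/6 = 1/14 - Y/42)
u(V, f) = -3/2 - f/4 (u(V, f) = -(f + 6)/4 = -(6 + f)/4 = -3/2 - f/4)
v(b) = 2*b*(-3/2 - b/4) (v(b) = 2*(b*(-3/2 - b/4)) = 2*b*(-3/2 - b/4))
v(M(3, 5)) + 1080 = -(5 - 1*3)*(6 + (5 - 1*3))/2 + 1080 = -(5 - 3)*(6 + (5 - 3))/2 + 1080 = -½*2*(6 + 2) + 1080 = -½*2*8 + 1080 = -8 + 1080 = 1072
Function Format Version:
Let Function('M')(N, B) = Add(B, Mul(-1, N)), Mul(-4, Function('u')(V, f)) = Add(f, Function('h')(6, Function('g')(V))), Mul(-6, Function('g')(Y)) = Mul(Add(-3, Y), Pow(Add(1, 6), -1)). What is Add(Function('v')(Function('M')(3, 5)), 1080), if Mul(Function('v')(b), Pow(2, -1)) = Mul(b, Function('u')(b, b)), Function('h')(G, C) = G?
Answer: 1072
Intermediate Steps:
Function('g')(Y) = Add(Rational(1, 14), Mul(Rational(-1, 42), Y)) (Function('g')(Y) = Mul(Rational(-1, 6), Mul(Add(-3, Y), Pow(Add(1, 6), -1))) = Mul(Rational(-1, 6), Mul(Add(-3, Y), Pow(7, -1))) = Mul(Rational(-1, 6), Mul(Add(-3, Y), Rational(1, 7))) = Mul(Rational(-1, 6), Add(Rational(-3, 7), Mul(Rational(1, 7), Y))) = Add(Rational(1, 14), Mul(Rational(-1, 42), Y)))
Function('u')(V, f) = Add(Rational(-3, 2), Mul(Rational(-1, 4), f)) (Function('u')(V, f) = Mul(Rational(-1, 4), Add(f, 6)) = Mul(Rational(-1, 4), Add(6, f)) = Add(Rational(-3, 2), Mul(Rational(-1, 4), f)))
Function('v')(b) = Mul(2, b, Add(Rational(-3, 2), Mul(Rational(-1, 4), b))) (Function('v')(b) = Mul(2, Mul(b, Add(Rational(-3, 2), Mul(Rational(-1, 4), b)))) = Mul(2, b, Add(Rational(-3, 2), Mul(Rational(-1, 4), b))))
Add(Function('v')(Function('M')(3, 5)), 1080) = Add(Mul(Rational(-1, 2), Add(5, Mul(-1, 3)), Add(6, Add(5, Mul(-1, 3)))), 1080) = Add(Mul(Rational(-1, 2), Add(5, -3), Add(6, Add(5, -3))), 1080) = Add(Mul(Rational(-1, 2), 2, Add(6, 2)), 1080) = Add(Mul(Rational(-1, 2), 2, 8), 1080) = Add(-8, 1080) = 1072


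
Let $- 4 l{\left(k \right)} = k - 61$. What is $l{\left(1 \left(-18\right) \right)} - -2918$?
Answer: $\frac{11751}{4} \approx 2937.8$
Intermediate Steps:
$l{\left(k \right)} = \frac{61}{4} - \frac{k}{4}$ ($l{\left(k \right)} = - \frac{k - 61}{4} = - \frac{-61 + k}{4} = \frac{61}{4} - \frac{k}{4}$)
$l{\left(1 \left(-18\right) \right)} - -2918 = \left(\frac{61}{4} - \frac{1 \left(-18\right)}{4}\right) - -2918 = \left(\frac{61}{4} - - \frac{9}{2}\right) + 2918 = \left(\frac{61}{4} + \frac{9}{2}\right) + 2918 = \frac{79}{4} + 2918 = \frac{11751}{4}$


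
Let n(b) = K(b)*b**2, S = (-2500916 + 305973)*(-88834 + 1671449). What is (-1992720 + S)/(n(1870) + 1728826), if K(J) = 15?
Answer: -3473751708665/54182326 ≈ -64112.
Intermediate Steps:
S = -3473749715945 (S = -2194943*1582615 = -3473749715945)
n(b) = 15*b**2
(-1992720 + S)/(n(1870) + 1728826) = (-1992720 - 3473749715945)/(15*1870**2 + 1728826) = -3473751708665/(15*3496900 + 1728826) = -3473751708665/(52453500 + 1728826) = -3473751708665/54182326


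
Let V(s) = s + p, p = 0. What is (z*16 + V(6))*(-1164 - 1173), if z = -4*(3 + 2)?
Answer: 733818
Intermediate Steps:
z = -20 (z = -4*5 = -20)
V(s) = s (V(s) = s + 0 = s)
(z*16 + V(6))*(-1164 - 1173) = (-20*16 + 6)*(-1164 - 1173) = (-320 + 6)*(-2337) = -314*(-2337) = 733818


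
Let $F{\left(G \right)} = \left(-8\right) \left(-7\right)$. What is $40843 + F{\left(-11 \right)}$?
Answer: $40899$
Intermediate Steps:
$F{\left(G \right)} = 56$
$40843 + F{\left(-11 \right)} = 40843 + 56 = 40899$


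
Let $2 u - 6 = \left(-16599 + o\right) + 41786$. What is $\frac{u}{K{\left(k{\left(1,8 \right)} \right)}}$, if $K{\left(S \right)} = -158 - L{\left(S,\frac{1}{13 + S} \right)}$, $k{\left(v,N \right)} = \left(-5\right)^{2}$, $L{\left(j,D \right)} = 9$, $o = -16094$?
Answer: $- \frac{9099}{334} \approx -27.243$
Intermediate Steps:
$u = \frac{9099}{2}$ ($u = 3 + \frac{\left(-16599 - 16094\right) + 41786}{2} = 3 + \frac{-32693 + 41786}{2} = 3 + \frac{1}{2} \cdot 9093 = 3 + \frac{9093}{2} = \frac{9099}{2} \approx 4549.5$)
$k{\left(v,N \right)} = 25$
$K{\left(S \right)} = -167$ ($K{\left(S \right)} = -158 - 9 = -167$)
$\frac{u}{K{\left(k{\left(1,8 \right)} \right)}} = \frac{9099}{2 \left(-167\right)} = \frac{9099}{2} \left(- \frac{1}{167}\right) = - \frac{9099}{334}$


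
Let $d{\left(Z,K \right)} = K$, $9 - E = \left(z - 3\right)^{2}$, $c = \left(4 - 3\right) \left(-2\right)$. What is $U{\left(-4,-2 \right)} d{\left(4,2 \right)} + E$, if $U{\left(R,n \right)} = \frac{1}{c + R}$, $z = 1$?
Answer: $\frac{14}{3} \approx 4.6667$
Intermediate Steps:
$c = -2$ ($c = 1 \left(-2\right) = -2$)
$E = 5$ ($E = 9 - \left(1 - 3\right)^{2} = 9 - \left(-2\right)^{2} = 9 - 4 = 5$)
$U{\left(R,n \right)} = \frac{1}{-2 + R}$
$U{\left(-4,-2 \right)} d{\left(4,2 \right)} + E = \frac{1}{-2 - 4} \cdot 2 + 5 = \frac{1}{-6} \cdot 2 + 5 = \left(- \frac{1}{6}\right) 2 + 5 = - \frac{1}{3} + 5 = \frac{14}{3}$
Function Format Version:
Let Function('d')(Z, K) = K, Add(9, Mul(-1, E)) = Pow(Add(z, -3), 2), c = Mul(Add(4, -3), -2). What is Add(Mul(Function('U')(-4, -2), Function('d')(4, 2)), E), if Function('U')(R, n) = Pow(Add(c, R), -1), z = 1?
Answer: Rational(14, 3) ≈ 4.6667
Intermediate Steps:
c = -2 (c = Mul(1, -2) = -2)
E = 5 (E = Add(9, Mul(-1, Pow(Add(1, -3), 2))) = Add(9, Mul(-1, Pow(-2, 2))) = Add(9, Mul(-1, 4)) = Add(9, -4) = 5)
Function('U')(R, n) = Pow(Add(-2, R), -1)
Add(Mul(Function('U')(-4, -2), Function('d')(4, 2)), E) = Add(Mul(Pow(Add(-2, -4), -1), 2), 5) = Add(Mul(Pow(-6, -1), 2), 5) = Add(Mul(Rational(-1, 6), 2), 5) = Add(Rational(-1, 3), 5) = Rational(14, 3)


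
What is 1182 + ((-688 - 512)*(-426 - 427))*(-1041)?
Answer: -1065566418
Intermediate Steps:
1182 + ((-688 - 512)*(-426 - 427))*(-1041) = 1182 - 1200*(-853)*(-1041) = 1182 + 1023600*(-1041) = 1182 - 1065567600 = -1065566418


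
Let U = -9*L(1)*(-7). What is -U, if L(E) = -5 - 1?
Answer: 378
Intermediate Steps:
L(E) = -6
U = -378 (U = -9*(-6)*(-7) = 54*(-7) = -378)
-U = -1*(-378) = 378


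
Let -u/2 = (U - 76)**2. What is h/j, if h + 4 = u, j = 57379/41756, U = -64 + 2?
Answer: -1590569552/57379 ≈ -27720.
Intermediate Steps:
U = -62
u = -38088 (u = -2*(-62 - 76)**2 = -2*(-138)**2 = -2*19044 = -38088)
j = 57379/41756 (j = 57379*(1/41756) = 57379/41756 ≈ 1.3741)
h = -38092 (h = -4 - 38088 = -38092)
h/j = -38092/57379/41756 = -38092*41756/57379 = -1590569552/57379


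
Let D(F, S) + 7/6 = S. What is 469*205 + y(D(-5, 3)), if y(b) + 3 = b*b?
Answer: 3461233/36 ≈ 96145.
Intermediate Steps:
D(F, S) = -7/6 + S
y(b) = -3 + b² (y(b) = -3 + b*b = -3 + b²)
469*205 + y(D(-5, 3)) = 469*205 + (-3 + (-7/6 + 3)²) = 96145 + (-3 + (11/6)²) = 96145 + (-3 + 121/36) = 96145 + 13/36 = 3461233/36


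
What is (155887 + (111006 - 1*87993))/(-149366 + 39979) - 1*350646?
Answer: -38356292902/109387 ≈ -3.5065e+5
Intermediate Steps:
(155887 + (111006 - 1*87993))/(-149366 + 39979) - 1*350646 = (155887 + (111006 - 87993))/(-109387) - 350646 = (155887 + 23013)*(-1/109387) - 350646 = 178900*(-1/109387) - 350646 = -178900/109387 - 350646 = -38356292902/109387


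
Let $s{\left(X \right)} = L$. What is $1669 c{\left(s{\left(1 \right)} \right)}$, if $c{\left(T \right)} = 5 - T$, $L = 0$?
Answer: $8345$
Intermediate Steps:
$s{\left(X \right)} = 0$
$1669 c{\left(s{\left(1 \right)} \right)} = 1669 \left(5 - 0\right) = 1669 \left(5 + 0\right) = 1669 \cdot 5 = 8345$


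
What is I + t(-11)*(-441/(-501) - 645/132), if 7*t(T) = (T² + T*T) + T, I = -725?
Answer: -572611/668 ≈ -857.20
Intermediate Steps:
t(T) = T/7 + 2*T²/7 (t(T) = ((T² + T*T) + T)/7 = ((T² + T²) + T)/7 = (2*T² + T)/7 = (T + 2*T²)/7 = T/7 + 2*T²/7)
I + t(-11)*(-441/(-501) - 645/132) = -725 + ((⅐)*(-11)*(1 + 2*(-11)))*(-441/(-501) - 645/132) = -725 + ((⅐)*(-11)*(1 - 22))*(-441*(-1/501) - 645*1/132) = -725 + ((⅐)*(-11)*(-21))*(147/167 - 215/44) = -725 + 33*(-29437/7348) = -725 - 88311/668 = -572611/668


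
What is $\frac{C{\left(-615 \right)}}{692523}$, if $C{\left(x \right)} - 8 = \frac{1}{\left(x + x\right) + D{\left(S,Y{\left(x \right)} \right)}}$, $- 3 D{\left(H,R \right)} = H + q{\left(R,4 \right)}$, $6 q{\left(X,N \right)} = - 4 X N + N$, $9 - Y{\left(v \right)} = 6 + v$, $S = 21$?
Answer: $\frac{49519}{4287409893} \approx 1.155 \cdot 10^{-5}$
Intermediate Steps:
$Y{\left(v \right)} = 3 - v$ ($Y{\left(v \right)} = 9 - \left(6 + v\right) = 3 - v$)
$q{\left(X,N \right)} = \frac{N}{6} - \frac{2 N X}{3}$ ($q{\left(X,N \right)} = \frac{- 4 X N + N}{6} = \frac{- 4 N X + N}{6} = \frac{N - 4 N X}{6} = \frac{N}{6} - \frac{2 N X}{3}$)
$D{\left(H,R \right)} = - \frac{2}{9} - \frac{H}{3} + \frac{8 R}{9}$ ($D{\left(H,R \right)} = - \frac{H + \frac{1}{6} \cdot 4 \left(1 - 4 R\right)}{3} = - \frac{H - \left(- \frac{2}{3} + \frac{8 R}{3}\right)}{3} = - \frac{\frac{2}{3} + H - \frac{8 R}{3}}{3} = - \frac{2}{9} - \frac{H}{3} + \frac{8 R}{9}$)
$C{\left(x \right)} = 8 + \frac{1}{- \frac{41}{9} + \frac{10 x}{9}}$ ($C{\left(x \right)} = 8 + \frac{1}{\left(x + x\right) - \left(\frac{65}{9} - \frac{8 \left(3 - x\right)}{9}\right)} = 8 + \frac{1}{2 x - \left(\frac{41}{9} + \frac{8 x}{9}\right)} = 8 + \frac{1}{- \frac{41}{9} + \frac{10 x}{9}}$)
$\frac{C{\left(-615 \right)}}{692523} = \frac{\frac{1}{41 - -6150} \left(319 - -49200\right)}{692523} = \frac{319 + 49200}{41 + 6150} \cdot \frac{1}{692523} = \frac{1}{6191} \cdot 49519 \cdot \frac{1}{692523} = \frac{49519}{6191} \cdot \frac{1}{692523} = \frac{49519}{4287409893}$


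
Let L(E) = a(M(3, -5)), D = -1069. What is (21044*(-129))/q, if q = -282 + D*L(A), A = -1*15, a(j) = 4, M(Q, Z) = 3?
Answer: 31566/53 ≈ 595.58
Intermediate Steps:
A = -15
L(E) = 4
q = -4558 (q = -282 - 1069*4 = -282 - 4276 = -4558)
(21044*(-129))/q = (21044*(-129))/(-4558) = -2714676*(-1/4558) = 31566/53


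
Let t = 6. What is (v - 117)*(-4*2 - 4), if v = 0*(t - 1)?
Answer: 1404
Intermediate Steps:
v = 0 (v = 0*(6 - 1) = 0*5 = 0)
(v - 117)*(-4*2 - 4) = (0 - 117)*(-4*2 - 4) = -117*(-8 - 4) = -117*(-12) = 1404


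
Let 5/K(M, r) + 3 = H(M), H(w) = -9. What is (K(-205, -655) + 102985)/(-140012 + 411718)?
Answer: 1235815/3260472 ≈ 0.37903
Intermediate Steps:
K(M, r) = -5/12 (K(M, r) = 5/(-3 - 9) = 5/(-12) = 5*(-1/12) = -5/12)
(K(-205, -655) + 102985)/(-140012 + 411718) = (-5/12 + 102985)/(-140012 + 411718) = (1235815/12)/271706 = (1235815/12)*(1/271706) = 1235815/3260472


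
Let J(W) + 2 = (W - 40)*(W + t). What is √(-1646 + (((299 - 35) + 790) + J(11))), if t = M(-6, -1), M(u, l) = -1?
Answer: 2*I*√221 ≈ 29.732*I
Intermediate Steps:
t = -1
J(W) = -2 + (-1 + W)*(-40 + W) (J(W) = -2 + (W - 40)*(W - 1) = -2 + (-40 + W)*(-1 + W) = -2 + (-1 + W)*(-40 + W))
√(-1646 + (((299 - 35) + 790) + J(11))) = √(-1646 + (((299 - 35) + 790) + (38 + 11² - 41*11))) = √(-1646 + ((264 + 790) + (38 + 121 - 451))) = √(-1646 + (1054 - 292)) = √(-1646 + 762) = √(-884) = 2*I*√221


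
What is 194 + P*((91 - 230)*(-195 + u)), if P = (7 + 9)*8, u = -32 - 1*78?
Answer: 5426754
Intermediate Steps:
u = -110 (u = -32 - 78 = -110)
P = 128 (P = 16*8 = 128)
194 + P*((91 - 230)*(-195 + u)) = 194 + 128*((91 - 230)*(-195 - 110)) = 194 + 128*(-139*(-305)) = 194 + 128*42395 = 194 + 5426560 = 5426754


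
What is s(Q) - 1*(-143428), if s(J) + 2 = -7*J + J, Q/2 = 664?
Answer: 135458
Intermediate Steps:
Q = 1328 (Q = 2*664 = 1328)
s(J) = -2 - 6*J (s(J) = -2 + (-7*J + J) = -2 - 6*J)
s(Q) - 1*(-143428) = (-2 - 6*1328) - 1*(-143428) = (-2 - 7968) + 143428 = -7970 + 143428 = 135458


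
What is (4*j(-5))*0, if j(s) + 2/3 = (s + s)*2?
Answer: 0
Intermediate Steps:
j(s) = -2/3 + 4*s (j(s) = -2/3 + (s + s)*2 = -2/3 + (2*s)*2 = -2/3 + 4*s)
(4*j(-5))*0 = (4*(-2/3 + 4*(-5)))*0 = (4*(-2/3 - 20))*0 = (4*(-62/3))*0 = -248/3*0 = 0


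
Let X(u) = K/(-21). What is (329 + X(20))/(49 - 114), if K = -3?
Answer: -2304/455 ≈ -5.0637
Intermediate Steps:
X(u) = ⅐ (X(u) = -3/(-21) = -3*(-1/21) = ⅐)
(329 + X(20))/(49 - 114) = (329 + ⅐)/(49 - 114) = (2304/7)/(-65) = (2304/7)*(-1/65) = -2304/455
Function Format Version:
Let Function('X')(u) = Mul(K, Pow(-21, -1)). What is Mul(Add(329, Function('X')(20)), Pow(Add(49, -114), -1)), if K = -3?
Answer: Rational(-2304, 455) ≈ -5.0637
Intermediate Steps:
Function('X')(u) = Rational(1, 7) (Function('X')(u) = Mul(-3, Pow(-21, -1)) = Mul(-3, Rational(-1, 21)) = Rational(1, 7))
Mul(Add(329, Function('X')(20)), Pow(Add(49, -114), -1)) = Mul(Add(329, Rational(1, 7)), Pow(Add(49, -114), -1)) = Mul(Rational(2304, 7), Pow(-65, -1)) = Mul(Rational(2304, 7), Rational(-1, 65)) = Rational(-2304, 455)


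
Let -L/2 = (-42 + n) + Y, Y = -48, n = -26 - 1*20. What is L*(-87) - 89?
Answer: -23753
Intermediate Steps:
n = -46 (n = -26 - 20 = -46)
L = 272 (L = -2*((-42 - 46) - 48) = -2*(-88 - 48) = -2*(-136) = 272)
L*(-87) - 89 = 272*(-87) - 89 = -23664 - 89 = -23753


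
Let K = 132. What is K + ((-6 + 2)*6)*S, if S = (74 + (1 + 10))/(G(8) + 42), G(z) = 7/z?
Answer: 28956/343 ≈ 84.420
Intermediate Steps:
S = 680/343 (S = (74 + (1 + 10))/(7/8 + 42) = (74 + 11)/(7*(1/8) + 42) = 85/(7/8 + 42) = 85/(343/8) = 85*(8/343) = 680/343 ≈ 1.9825)
K + ((-6 + 2)*6)*S = 132 + ((-6 + 2)*6)*(680/343) = 132 - 4*6*(680/343) = 132 - 24*680/343 = 132 - 16320/343 = 28956/343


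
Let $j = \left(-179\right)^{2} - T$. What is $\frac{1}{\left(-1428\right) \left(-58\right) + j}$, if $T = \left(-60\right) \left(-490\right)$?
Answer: $\frac{1}{85465} \approx 1.1701 \cdot 10^{-5}$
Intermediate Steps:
$T = 29400$
$j = 2641$ ($j = \left(-179\right)^{2} - 29400 = 32041 - 29400 = 2641$)
$\frac{1}{\left(-1428\right) \left(-58\right) + j} = \frac{1}{\left(-1428\right) \left(-58\right) + 2641} = \frac{1}{82824 + 2641} = \frac{1}{85465}$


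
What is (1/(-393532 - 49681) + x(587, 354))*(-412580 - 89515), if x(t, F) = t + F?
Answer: -209405463890040/443213 ≈ -4.7247e+8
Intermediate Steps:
x(t, F) = F + t
(1/(-393532 - 49681) + x(587, 354))*(-412580 - 89515) = (1/(-393532 - 49681) + (354 + 587))*(-412580 - 89515) = (1/(-443213) + 941)*(-502095) = (-1/443213 + 941)*(-502095) = (417063432/443213)*(-502095) = -209405463890040/443213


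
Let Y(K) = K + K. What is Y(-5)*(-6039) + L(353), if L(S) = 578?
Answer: 60968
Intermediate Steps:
Y(K) = 2*K
Y(-5)*(-6039) + L(353) = (2*(-5))*(-6039) + 578 = -10*(-6039) + 578 = 60390 + 578 = 60968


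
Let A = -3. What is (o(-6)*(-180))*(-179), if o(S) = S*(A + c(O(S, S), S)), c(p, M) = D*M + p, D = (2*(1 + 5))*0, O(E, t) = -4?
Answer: 1353240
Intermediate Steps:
D = 0 (D = (2*6)*0 = 12*0 = 0)
c(p, M) = p (c(p, M) = 0*M + p = 0 + p = p)
o(S) = -7*S (o(S) = S*(-3 - 4) = S*(-7) = -7*S)
(o(-6)*(-180))*(-179) = (-7*(-6)*(-180))*(-179) = (42*(-180))*(-179) = -7560*(-179) = 1353240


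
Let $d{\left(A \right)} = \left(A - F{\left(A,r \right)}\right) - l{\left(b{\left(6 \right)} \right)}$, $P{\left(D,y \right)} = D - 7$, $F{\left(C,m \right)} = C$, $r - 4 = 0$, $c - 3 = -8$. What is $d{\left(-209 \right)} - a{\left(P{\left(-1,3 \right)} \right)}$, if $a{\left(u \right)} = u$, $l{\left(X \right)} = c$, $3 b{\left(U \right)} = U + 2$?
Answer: $13$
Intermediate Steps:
$c = -5$ ($c = 3 - 8 = -5$)
$r = 4$ ($r = 4 + 0 = 4$)
$b{\left(U \right)} = \frac{2}{3} + \frac{U}{3}$ ($b{\left(U \right)} = \frac{U + 2}{3} = \frac{2 + U}{3} = \frac{2}{3} + \frac{U}{3}$)
$l{\left(X \right)} = -5$
$P{\left(D,y \right)} = -7 + D$ ($P{\left(D,y \right)} = D - 7 = -7 + D$)
$d{\left(A \right)} = 5$ ($d{\left(A \right)} = \left(A - A\right) - -5 = 0 + 5 = 5$)
$d{\left(-209 \right)} - a{\left(P{\left(-1,3 \right)} \right)} = 5 - \left(-7 - 1\right) = 5 - -8 = 5 + 8 = 13$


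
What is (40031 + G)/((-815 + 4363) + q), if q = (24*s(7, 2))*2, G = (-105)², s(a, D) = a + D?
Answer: 12764/995 ≈ 12.828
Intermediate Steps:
s(a, D) = D + a
G = 11025
q = 432 (q = (24*(2 + 7))*2 = (24*9)*2 = 216*2 = 432)
(40031 + G)/((-815 + 4363) + q) = (40031 + 11025)/((-815 + 4363) + 432) = 51056/(3548 + 432) = 51056/3980 = 51056*(1/3980) = 12764/995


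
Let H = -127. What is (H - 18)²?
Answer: 21025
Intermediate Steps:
(H - 18)² = (-127 - 18)² = (-145)² = 21025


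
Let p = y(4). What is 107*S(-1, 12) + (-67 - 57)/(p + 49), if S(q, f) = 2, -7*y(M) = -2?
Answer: 72962/345 ≈ 211.48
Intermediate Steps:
y(M) = 2/7 (y(M) = -1/7*(-2) = 2/7)
p = 2/7 ≈ 0.28571
107*S(-1, 12) + (-67 - 57)/(p + 49) = 107*2 + (-67 - 57)/(2/7 + 49) = 214 - 124/345/7 = 214 - 124*7/345 = 214 - 868/345 = 72962/345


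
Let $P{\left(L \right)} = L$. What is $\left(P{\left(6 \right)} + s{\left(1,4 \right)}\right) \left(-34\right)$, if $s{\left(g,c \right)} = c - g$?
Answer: $-306$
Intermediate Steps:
$\left(P{\left(6 \right)} + s{\left(1,4 \right)}\right) \left(-34\right) = \left(6 + \left(4 - 1\right)\right) \left(-34\right) = \left(6 + 3\right) \left(-34\right) = 9 \left(-34\right) = -306$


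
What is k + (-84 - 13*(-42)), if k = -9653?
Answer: -9191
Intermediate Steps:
k + (-84 - 13*(-42)) = -9653 + (-84 - 13*(-42)) = -9653 + (-84 + 546) = -9653 + 462 = -9191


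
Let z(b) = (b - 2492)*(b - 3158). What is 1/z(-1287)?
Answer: 1/16797655 ≈ 5.9532e-8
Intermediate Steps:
z(b) = (-3158 + b)*(-2492 + b) (z(b) = (-2492 + b)*(-3158 + b) = (-3158 + b)*(-2492 + b))
1/z(-1287) = 1/(7869736 + (-1287)**2 - 5650*(-1287)) = 1/(7869736 + 1656369 + 7271550) = 1/16797655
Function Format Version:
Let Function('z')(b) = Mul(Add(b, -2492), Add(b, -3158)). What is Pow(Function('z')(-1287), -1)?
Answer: Rational(1, 16797655) ≈ 5.9532e-8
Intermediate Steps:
Function('z')(b) = Mul(Add(-3158, b), Add(-2492, b)) (Function('z')(b) = Mul(Add(-2492, b), Add(-3158, b)) = Mul(Add(-3158, b), Add(-2492, b)))
Pow(Function('z')(-1287), -1) = Pow(Add(7869736, Pow(-1287, 2), Mul(-5650, -1287)), -1) = Pow(Add(7869736, 1656369, 7271550), -1) = Pow(16797655, -1) = Rational(1, 16797655)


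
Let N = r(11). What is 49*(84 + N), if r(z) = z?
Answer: 4655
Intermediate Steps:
N = 11
49*(84 + N) = 49*(84 + 11) = 49*95 = 4655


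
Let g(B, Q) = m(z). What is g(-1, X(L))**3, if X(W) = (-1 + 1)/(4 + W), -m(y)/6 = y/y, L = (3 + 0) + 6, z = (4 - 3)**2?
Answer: -216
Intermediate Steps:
z = 1 (z = 1**2 = 1)
L = 9 (L = 3 + 6 = 9)
m(y) = -6 (m(y) = -6*y/y = -6*1 = -6)
X(W) = 0 (X(W) = 0/(4 + W) = 0)
g(B, Q) = -6
g(-1, X(L))**3 = (-6)**3 = -216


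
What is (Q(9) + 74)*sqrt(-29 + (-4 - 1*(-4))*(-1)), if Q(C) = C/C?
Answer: 75*I*sqrt(29) ≈ 403.89*I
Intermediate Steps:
Q(C) = 1
(Q(9) + 74)*sqrt(-29 + (-4 - 1*(-4))*(-1)) = (1 + 74)*sqrt(-29 + (-4 - 1*(-4))*(-1)) = 75*sqrt(-29 + (-4 + 4)*(-1)) = 75*sqrt(-29 + 0*(-1)) = 75*sqrt(-29 + 0) = 75*sqrt(-29) = 75*(I*sqrt(29)) = 75*I*sqrt(29)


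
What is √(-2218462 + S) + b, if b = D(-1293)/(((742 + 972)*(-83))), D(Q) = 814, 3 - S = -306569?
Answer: -407/71131 + I*√1911890 ≈ -0.0057218 + 1382.7*I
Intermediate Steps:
S = 306572 (S = 3 - 1*(-306569) = 3 + 306569 = 306572)
b = -407/71131 (b = 814/(((742 + 972)*(-83))) = 814/((1714*(-83))) = 814/(-142262) = 814*(-1/142262) = -407/71131 ≈ -0.0057218)
√(-2218462 + S) + b = √(-2218462 + 306572) - 407/71131 = √(-1911890) - 407/71131 = I*√1911890 - 407/71131 = -407/71131 + I*√1911890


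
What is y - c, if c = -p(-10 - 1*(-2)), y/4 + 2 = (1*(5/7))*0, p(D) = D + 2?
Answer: -14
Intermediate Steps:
p(D) = 2 + D
y = -8 (y = -8 + 4*((1*(5/7))*0) = -8 + 4*((5/7)*0) = -8 + 4*0 = -8 + 0 = -8)
c = 6 (c = -(2 + (-10 - 1*(-2))) = -(2 + (-10 + 2)) = -(2 - 8) = -1*(-6) = 6)
y - c = -8 - 1*6 = -8 - 6 = -14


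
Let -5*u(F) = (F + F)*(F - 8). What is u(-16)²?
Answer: 589824/25 ≈ 23593.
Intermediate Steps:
u(F) = -2*F*(-8 + F)/5 (u(F) = -(F + F)*(F - 8)/5 = -2*F*(-8 + F)/5)
u(-16)² = ((⅖)*(-16)*(8 - 1*(-16)))² = ((⅖)*(-16)*(8 + 16))² = ((⅖)*(-16)*24)² = (-768/5)² = 589824/25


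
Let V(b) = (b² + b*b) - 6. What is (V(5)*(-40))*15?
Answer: -26400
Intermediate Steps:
V(b) = -6 + 2*b² (V(b) = (b² + b²) - 6 = 2*b² - 6 = -6 + 2*b²)
(V(5)*(-40))*15 = ((-6 + 2*5²)*(-40))*15 = ((-6 + 2*25)*(-40))*15 = ((-6 + 50)*(-40))*15 = (44*(-40))*15 = -1760*15 = -26400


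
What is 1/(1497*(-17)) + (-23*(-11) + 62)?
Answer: 8016434/25449 ≈ 315.00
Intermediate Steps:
1/(1497*(-17)) + (-23*(-11) + 62) = 1/(-25449) + (253 + 62) = -1/25449 + 315 = 8016434/25449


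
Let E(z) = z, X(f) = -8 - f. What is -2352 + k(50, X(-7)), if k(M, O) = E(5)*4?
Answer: -2332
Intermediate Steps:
k(M, O) = 20 (k(M, O) = 5*4 = 20)
-2352 + k(50, X(-7)) = -2352 + 20 = -2332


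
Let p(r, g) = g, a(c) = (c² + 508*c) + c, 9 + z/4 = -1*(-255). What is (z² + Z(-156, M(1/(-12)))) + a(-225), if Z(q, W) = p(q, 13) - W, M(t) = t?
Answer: 10852429/12 ≈ 9.0437e+5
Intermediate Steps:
z = 984 (z = -36 + 4*(-1*(-255)) = -36 + 4*255 = -36 + 1020 = 984)
a(c) = c² + 509*c
Z(q, W) = 13 - W
(z² + Z(-156, M(1/(-12)))) + a(-225) = (984² + (13 - 1/(-12))) - 225*(509 - 225) = (968256 + (13 - 1*(-1/12))) - 225*284 = (968256 + (13 + 1/12)) - 63900 = (968256 + 157/12) - 63900 = 11619229/12 - 63900 = 10852429/12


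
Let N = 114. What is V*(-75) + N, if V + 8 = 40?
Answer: -2286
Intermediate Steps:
V = 32 (V = -8 + 40 = 32)
V*(-75) + N = 32*(-75) + 114 = -2400 + 114 = -2286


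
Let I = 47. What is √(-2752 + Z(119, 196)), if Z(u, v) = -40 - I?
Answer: I*√2839 ≈ 53.282*I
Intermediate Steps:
Z(u, v) = -87 (Z(u, v) = -40 - 1*47 = -40 - 47 = -87)
√(-2752 + Z(119, 196)) = √(-2752 - 87) = √(-2839) = I*√2839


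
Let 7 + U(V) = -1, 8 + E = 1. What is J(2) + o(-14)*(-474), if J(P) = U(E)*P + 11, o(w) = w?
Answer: 6631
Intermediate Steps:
E = -7 (E = -8 + 1 = -7)
U(V) = -8 (U(V) = -7 - 1 = -8)
J(P) = 11 - 8*P (J(P) = -8*P + 11 = 11 - 8*P)
J(2) + o(-14)*(-474) = (11 - 8*2) - 14*(-474) = (11 - 16) + 6636 = -5 + 6636 = 6631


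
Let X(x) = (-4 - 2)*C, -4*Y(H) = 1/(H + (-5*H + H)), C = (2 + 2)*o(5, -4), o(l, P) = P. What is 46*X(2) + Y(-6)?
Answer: 317951/72 ≈ 4416.0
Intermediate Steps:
C = -16 (C = (2 + 2)*(-4) = 4*(-4) = -16)
Y(H) = 1/(12*H) (Y(H) = -1/(4*(H + (-5*H + H))) = -1/(4*(H - 4*H)) = -(-1/(3*H))/4 = -(-1)/(12*H) = 1/(12*H))
X(x) = 96 (X(x) = (-4 - 2)*(-16) = -6*(-16) = 96)
46*X(2) + Y(-6) = 46*96 + (1/12)/(-6) = 4416 + (1/12)*(-⅙) = 4416 - 1/72 = 317951/72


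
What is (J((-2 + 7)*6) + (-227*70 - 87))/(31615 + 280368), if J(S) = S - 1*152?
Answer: -16099/311983 ≈ -0.051602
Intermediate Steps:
J(S) = -152 + S (J(S) = S - 152 = -152 + S)
(J((-2 + 7)*6) + (-227*70 - 87))/(31615 + 280368) = ((-152 + (-2 + 7)*6) + (-227*70 - 87))/(31615 + 280368) = ((-152 + 5*6) + (-15890 - 87))/311983 = ((-152 + 30) - 15977)*(1/311983) = (-122 - 15977)*(1/311983) = -16099*1/311983 = -16099/311983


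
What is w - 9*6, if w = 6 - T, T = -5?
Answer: -43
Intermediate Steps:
w = 11 (w = 6 - 1*(-5) = 6 + 5 = 11)
w - 9*6 = 11 - 9*6 = 11 - 54 = -43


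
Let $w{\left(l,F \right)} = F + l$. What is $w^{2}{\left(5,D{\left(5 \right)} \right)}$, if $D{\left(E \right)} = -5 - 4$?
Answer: $16$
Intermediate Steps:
$D{\left(E \right)} = -9$ ($D{\left(E \right)} = -5 - 4 = -9$)
$w^{2}{\left(5,D{\left(5 \right)} \right)} = \left(-9 + 5\right)^{2} = \left(-4\right)^{2} = 16$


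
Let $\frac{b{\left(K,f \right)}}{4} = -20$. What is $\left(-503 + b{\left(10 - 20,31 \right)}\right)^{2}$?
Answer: $339889$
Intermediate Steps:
$b{\left(K,f \right)} = -80$ ($b{\left(K,f \right)} = 4 \left(-20\right) = -80$)
$\left(-503 + b{\left(10 - 20,31 \right)}\right)^{2} = \left(-503 - 80\right)^{2} = \left(-583\right)^{2} = 339889$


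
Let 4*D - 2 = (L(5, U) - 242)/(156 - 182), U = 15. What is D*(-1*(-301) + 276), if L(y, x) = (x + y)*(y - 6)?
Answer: 90589/52 ≈ 1742.1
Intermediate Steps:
L(y, x) = (-6 + y)*(x + y) (L(y, x) = (x + y)*(-6 + y) = (-6 + y)*(x + y))
D = 157/52 (D = 1/2 + (((5**2 - 6*15 - 6*5 + 15*5) - 242)/(156 - 182))/4 = 1/2 + (((25 - 90 - 30 + 75) - 242)/(-26))/4 = 1/2 + ((-20 - 242)*(-1/26))/4 = 1/2 + (-262*(-1/26))/4 = 1/2 + (1/4)*(131/13) = 1/2 + 131/52 = 157/52 ≈ 3.0192)
D*(-1*(-301) + 276) = 157*(-1*(-301) + 276)/52 = 157*(301 + 276)/52 = (157/52)*577 = 90589/52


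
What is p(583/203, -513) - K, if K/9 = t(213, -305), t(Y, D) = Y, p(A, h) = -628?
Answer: -2545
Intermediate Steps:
K = 1917 (K = 9*213 = 1917)
p(583/203, -513) - K = -628 - 1*1917 = -628 - 1917 = -2545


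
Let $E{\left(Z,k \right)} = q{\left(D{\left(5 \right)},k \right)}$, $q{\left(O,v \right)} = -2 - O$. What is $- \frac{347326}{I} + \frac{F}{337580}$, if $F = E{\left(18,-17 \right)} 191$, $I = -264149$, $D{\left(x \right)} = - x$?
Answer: $\frac{117401668457}{89171419420} \approx 1.3166$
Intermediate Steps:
$E{\left(Z,k \right)} = 3$ ($E{\left(Z,k \right)} = -2 - \left(-1\right) 5 = -2 - -5 = -2 + 5 = 3$)
$F = 573$ ($F = 3 \cdot 191 = 573$)
$- \frac{347326}{I} + \frac{F}{337580} = - \frac{347326}{-264149} + \frac{573}{337580} = \left(-347326\right) \left(- \frac{1}{264149}\right) + 573 \cdot \frac{1}{337580} = \frac{347326}{264149} + \frac{573}{337580} = \frac{117401668457}{89171419420}$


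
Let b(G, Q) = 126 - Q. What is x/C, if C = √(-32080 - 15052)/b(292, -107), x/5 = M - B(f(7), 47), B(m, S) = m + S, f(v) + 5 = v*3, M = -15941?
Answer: 9322330*I*√11783/11783 ≈ 85881.0*I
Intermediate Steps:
f(v) = -5 + 3*v (f(v) = -5 + v*3 = -5 + 3*v)
B(m, S) = S + m
x = -80020 (x = 5*(-15941 - (47 + (-5 + 3*7))) = 5*(-15941 - (47 + (-5 + 21))) = 5*(-15941 - (47 + 16)) = 5*(-15941 - 1*63) = 5*(-15941 - 63) = 5*(-16004) = -80020)
C = 2*I*√11783/233 (C = √(-32080 - 15052)/(126 - 1*(-107)) = √(-47132)/(126 + 107) = (2*I*√11783)/233 = (2*I*√11783)*(1/233) = 2*I*√11783/233 ≈ 0.93176*I)
x/C = -80020*(-233*I*√11783/23566) = -(-9322330)*I*√11783/11783 = 9322330*I*√11783/11783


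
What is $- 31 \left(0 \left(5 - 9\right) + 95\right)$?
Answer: $-2945$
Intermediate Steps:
$- 31 \left(0 \left(5 - 9\right) + 95\right) = - 31 \left(0 \left(-4\right) + 95\right) = - 31 \left(0 + 95\right) = \left(-31\right) 95 = -2945$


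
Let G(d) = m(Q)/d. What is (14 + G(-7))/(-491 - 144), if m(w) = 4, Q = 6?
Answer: -94/4445 ≈ -0.021147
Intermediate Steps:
G(d) = 4/d
(14 + G(-7))/(-491 - 144) = (14 + 4/(-7))/(-491 - 144) = (14 + 4*(-⅐))/(-635) = (14 - 4/7)*(-1/635) = (94/7)*(-1/635) = -94/4445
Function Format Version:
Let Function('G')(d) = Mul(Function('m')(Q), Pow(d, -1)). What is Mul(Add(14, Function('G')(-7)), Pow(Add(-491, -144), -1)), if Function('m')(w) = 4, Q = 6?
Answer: Rational(-94, 4445) ≈ -0.021147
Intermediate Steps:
Function('G')(d) = Mul(4, Pow(d, -1))
Mul(Add(14, Function('G')(-7)), Pow(Add(-491, -144), -1)) = Mul(Add(14, Mul(4, Pow(-7, -1))), Pow(Add(-491, -144), -1)) = Mul(Add(14, Mul(4, Rational(-1, 7))), Pow(-635, -1)) = Mul(Add(14, Rational(-4, 7)), Rational(-1, 635)) = Mul(Rational(94, 7), Rational(-1, 635)) = Rational(-94, 4445)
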